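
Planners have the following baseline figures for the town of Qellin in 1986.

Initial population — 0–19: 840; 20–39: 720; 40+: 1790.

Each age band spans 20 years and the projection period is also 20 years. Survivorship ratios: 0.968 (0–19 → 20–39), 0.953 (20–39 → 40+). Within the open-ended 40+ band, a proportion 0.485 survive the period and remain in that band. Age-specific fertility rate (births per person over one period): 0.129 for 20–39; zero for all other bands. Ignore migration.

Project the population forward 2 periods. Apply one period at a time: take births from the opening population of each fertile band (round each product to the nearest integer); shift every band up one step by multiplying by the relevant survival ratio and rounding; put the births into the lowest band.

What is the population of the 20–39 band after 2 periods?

Call the bands 1 to 3, youngest first.
After projecting period 1:
Births: 720 × 0.129 = 93
Band 2: 840 × 0.968 = 813
Band 3: 720 × 0.953 + 1790 × 0.485 = 686 + 868 = 1554
End of period: [93, 813, 1554]
After projecting period 2:
Births: 813 × 0.129 = 105
Band 2: 93 × 0.968 = 90
Band 3: 813 × 0.953 + 1554 × 0.485 = 775 + 754 = 1529
End of period: [105, 90, 1529]

90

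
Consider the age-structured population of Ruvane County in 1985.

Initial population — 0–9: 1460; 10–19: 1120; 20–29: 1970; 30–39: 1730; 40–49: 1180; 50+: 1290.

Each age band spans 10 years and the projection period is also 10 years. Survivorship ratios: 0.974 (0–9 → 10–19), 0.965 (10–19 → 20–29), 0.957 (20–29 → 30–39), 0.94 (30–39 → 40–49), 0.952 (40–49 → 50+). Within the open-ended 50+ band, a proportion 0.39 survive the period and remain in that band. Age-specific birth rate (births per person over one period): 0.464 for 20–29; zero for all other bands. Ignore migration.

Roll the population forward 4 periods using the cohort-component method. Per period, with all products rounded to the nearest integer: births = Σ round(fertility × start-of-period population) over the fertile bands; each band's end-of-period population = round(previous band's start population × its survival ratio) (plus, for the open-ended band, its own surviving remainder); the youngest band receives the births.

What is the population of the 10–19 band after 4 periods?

620

[period 1]
Births: 1970 * 0.464 = 914
10–19: 1460 * 0.974 = 1422
20–29: 1120 * 0.965 = 1081
30–39: 1970 * 0.957 = 1885
40–49: 1730 * 0.94 = 1626
50+: 1180 * 0.952 + 1290 * 0.39 = 1123 + 503 = 1626
Population now: 0–9=914, 10–19=1422, 20–29=1081, 30–39=1885, 40–49=1626, 50+=1626
[period 2]
Births: 1081 * 0.464 = 502
10–19: 914 * 0.974 = 890
20–29: 1422 * 0.965 = 1372
30–39: 1081 * 0.957 = 1035
40–49: 1885 * 0.94 = 1772
50+: 1626 * 0.952 + 1626 * 0.39 = 1548 + 634 = 2182
Population now: 0–9=502, 10–19=890, 20–29=1372, 30–39=1035, 40–49=1772, 50+=2182
[period 3]
Births: 1372 * 0.464 = 637
10–19: 502 * 0.974 = 489
20–29: 890 * 0.965 = 859
30–39: 1372 * 0.957 = 1313
40–49: 1035 * 0.94 = 973
50+: 1772 * 0.952 + 2182 * 0.39 = 1687 + 851 = 2538
Population now: 0–9=637, 10–19=489, 20–29=859, 30–39=1313, 40–49=973, 50+=2538
[period 4]
Births: 859 * 0.464 = 399
10–19: 637 * 0.974 = 620
20–29: 489 * 0.965 = 472
30–39: 859 * 0.957 = 822
40–49: 1313 * 0.94 = 1234
50+: 973 * 0.952 + 2538 * 0.39 = 926 + 990 = 1916
Population now: 0–9=399, 10–19=620, 20–29=472, 30–39=822, 40–49=1234, 50+=1916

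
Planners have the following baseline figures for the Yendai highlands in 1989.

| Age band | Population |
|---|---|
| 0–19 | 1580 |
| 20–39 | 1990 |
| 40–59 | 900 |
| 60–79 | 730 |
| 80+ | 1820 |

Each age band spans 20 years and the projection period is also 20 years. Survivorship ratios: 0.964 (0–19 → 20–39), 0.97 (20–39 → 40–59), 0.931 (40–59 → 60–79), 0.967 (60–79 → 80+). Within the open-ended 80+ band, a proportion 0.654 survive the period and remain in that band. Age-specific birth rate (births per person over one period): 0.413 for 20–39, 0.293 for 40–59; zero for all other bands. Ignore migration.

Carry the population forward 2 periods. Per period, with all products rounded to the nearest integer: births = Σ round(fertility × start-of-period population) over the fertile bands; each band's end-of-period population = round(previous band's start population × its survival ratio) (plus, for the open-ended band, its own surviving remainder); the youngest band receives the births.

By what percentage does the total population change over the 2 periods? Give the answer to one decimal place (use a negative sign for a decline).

7.8

[period 1]
Births: 1990 × 0.413 = 822, 900 × 0.293 = 264 ⇒ total 1086
20–39: 1580 × 0.964 = 1523
40–59: 1990 × 0.97 = 1930
60–79: 900 × 0.931 = 838
80+: 730 × 0.967 + 1820 × 0.654 = 706 + 1190 = 1896
End of period: [1086, 1523, 1930, 838, 1896]
[period 2]
Births: 1523 × 0.413 = 629, 1930 × 0.293 = 565 ⇒ total 1194
20–39: 1086 × 0.964 = 1047
40–59: 1523 × 0.97 = 1477
60–79: 1930 × 0.931 = 1797
80+: 838 × 0.967 + 1896 × 0.654 = 810 + 1240 = 2050
End of period: [1194, 1047, 1477, 1797, 2050]
Total: 7020 → 7565; change = 545; percentage change = 7.8%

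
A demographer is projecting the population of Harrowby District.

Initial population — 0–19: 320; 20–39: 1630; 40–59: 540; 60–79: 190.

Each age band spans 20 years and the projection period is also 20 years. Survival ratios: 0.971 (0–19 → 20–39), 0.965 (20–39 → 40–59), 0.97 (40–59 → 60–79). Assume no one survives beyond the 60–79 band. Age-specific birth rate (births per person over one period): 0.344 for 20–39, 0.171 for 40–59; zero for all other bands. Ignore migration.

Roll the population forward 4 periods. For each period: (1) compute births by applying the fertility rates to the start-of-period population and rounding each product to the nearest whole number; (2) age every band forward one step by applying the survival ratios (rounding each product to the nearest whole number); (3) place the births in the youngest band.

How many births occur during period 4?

Call the groups 1 to 4, youngest first.
Period 1.
Births: 1630 * 0.344 = 561, 540 * 0.171 = 92 → 653
Group 2: 320 * 0.971 = 311
Group 3: 1630 * 0.965 = 1573
Group 4: 540 * 0.97 = 524
End of period: [653, 311, 1573, 524]
Period 2.
Births: 311 * 0.344 = 107, 1573 * 0.171 = 269 → 376
Group 2: 653 * 0.971 = 634
Group 3: 311 * 0.965 = 300
Group 4: 1573 * 0.97 = 1526
End of period: [376, 634, 300, 1526]
Period 3.
Births: 634 * 0.344 = 218, 300 * 0.171 = 51 → 269
Group 2: 376 * 0.971 = 365
Group 3: 634 * 0.965 = 612
Group 4: 300 * 0.97 = 291
End of period: [269, 365, 612, 291]
Period 4.
Births: 365 * 0.344 = 126, 612 * 0.171 = 105 → 231
Group 2: 269 * 0.971 = 261
Group 3: 365 * 0.965 = 352
Group 4: 612 * 0.97 = 594
End of period: [231, 261, 352, 594]

231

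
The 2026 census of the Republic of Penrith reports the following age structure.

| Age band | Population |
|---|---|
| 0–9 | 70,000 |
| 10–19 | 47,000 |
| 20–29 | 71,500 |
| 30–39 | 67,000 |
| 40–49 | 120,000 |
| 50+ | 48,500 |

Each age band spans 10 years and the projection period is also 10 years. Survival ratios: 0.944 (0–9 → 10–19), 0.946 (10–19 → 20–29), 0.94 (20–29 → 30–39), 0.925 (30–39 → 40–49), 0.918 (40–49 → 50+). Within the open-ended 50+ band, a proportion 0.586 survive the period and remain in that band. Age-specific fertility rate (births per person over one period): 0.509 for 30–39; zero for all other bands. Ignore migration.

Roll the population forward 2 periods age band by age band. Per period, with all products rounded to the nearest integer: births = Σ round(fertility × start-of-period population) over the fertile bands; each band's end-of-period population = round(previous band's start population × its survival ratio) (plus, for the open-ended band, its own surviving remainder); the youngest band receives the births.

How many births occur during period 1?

34103

Period 1:
Births: 67000 × 0.509 = 34103
10–19: 70000 × 0.944 = 66080
20–29: 47000 × 0.946 = 44462
30–39: 71500 × 0.94 = 67210
40–49: 67000 × 0.925 = 61975
50+: 120000 × 0.918 + 48500 × 0.586 = 110160 + 28421 = 138581
→ [34103, 66080, 44462, 67210, 61975, 138581]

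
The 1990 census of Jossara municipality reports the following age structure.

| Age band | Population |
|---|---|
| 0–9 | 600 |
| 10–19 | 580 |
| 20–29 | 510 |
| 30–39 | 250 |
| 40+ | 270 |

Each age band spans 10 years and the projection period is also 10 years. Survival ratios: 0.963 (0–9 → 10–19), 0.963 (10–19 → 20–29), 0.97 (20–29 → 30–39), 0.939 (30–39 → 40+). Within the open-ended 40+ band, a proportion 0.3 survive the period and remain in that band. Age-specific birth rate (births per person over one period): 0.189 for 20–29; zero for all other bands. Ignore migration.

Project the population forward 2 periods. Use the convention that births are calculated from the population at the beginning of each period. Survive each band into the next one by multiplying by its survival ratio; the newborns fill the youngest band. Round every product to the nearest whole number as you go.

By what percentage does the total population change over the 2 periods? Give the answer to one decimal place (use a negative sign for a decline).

-16.0

Numbering the bands 1..5 from youngest to oldest:
After projecting period 1:
Births: 510 × 0.189 = 96
Band 2: 600 × 0.963 = 578
Band 3: 580 × 0.963 = 559
Band 4: 510 × 0.97 = 495
Band 5: 250 × 0.939 + 270 × 0.3 = 235 + 81 = 316
End of period: [96, 578, 559, 495, 316]
After projecting period 2:
Births: 559 × 0.189 = 106
Band 2: 96 × 0.963 = 92
Band 3: 578 × 0.963 = 557
Band 4: 559 × 0.97 = 542
Band 5: 495 × 0.939 + 316 × 0.3 = 465 + 95 = 560
End of period: [106, 92, 557, 542, 560]
Total: 2210 → 1857; change = -353; percentage change = -16.0%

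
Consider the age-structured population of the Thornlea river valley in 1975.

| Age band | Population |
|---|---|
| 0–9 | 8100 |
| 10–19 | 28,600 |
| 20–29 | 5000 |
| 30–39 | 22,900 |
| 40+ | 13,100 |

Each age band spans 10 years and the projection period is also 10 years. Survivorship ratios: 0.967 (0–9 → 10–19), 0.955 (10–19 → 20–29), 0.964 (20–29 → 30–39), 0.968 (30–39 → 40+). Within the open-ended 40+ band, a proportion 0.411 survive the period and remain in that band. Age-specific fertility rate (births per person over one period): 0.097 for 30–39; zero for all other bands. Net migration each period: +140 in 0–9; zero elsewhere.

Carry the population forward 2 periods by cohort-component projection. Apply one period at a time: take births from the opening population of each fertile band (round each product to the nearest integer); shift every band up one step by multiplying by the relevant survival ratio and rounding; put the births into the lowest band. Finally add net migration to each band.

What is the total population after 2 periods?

52691

Call the bands 1 to 5, youngest first.
[period 1]
Births: 22900 × 0.097 = 2221
Band 2: 8100 × 0.967 = 7833
Band 3: 28600 × 0.955 = 27313
Band 4: 5000 × 0.964 = 4820
Band 5: 22900 × 0.968 + 13100 × 0.411 = 22167 + 5384 = 27551
Net migration: Band 1 + 140 → 2361
Giving 2361 / 7833 / 27313 / 4820 / 27551.
[period 2]
Births: 4820 × 0.097 = 468
Band 2: 2361 × 0.967 = 2283
Band 3: 7833 × 0.955 = 7481
Band 4: 27313 × 0.964 = 26330
Band 5: 4820 × 0.968 + 27551 × 0.411 = 4666 + 11323 = 15989
Net migration: Band 1 + 140 → 608
Giving 608 / 2283 / 7481 / 26330 / 15989.
Total after period 2: 608 + 2283 + 7481 + 26330 + 15989 = 52691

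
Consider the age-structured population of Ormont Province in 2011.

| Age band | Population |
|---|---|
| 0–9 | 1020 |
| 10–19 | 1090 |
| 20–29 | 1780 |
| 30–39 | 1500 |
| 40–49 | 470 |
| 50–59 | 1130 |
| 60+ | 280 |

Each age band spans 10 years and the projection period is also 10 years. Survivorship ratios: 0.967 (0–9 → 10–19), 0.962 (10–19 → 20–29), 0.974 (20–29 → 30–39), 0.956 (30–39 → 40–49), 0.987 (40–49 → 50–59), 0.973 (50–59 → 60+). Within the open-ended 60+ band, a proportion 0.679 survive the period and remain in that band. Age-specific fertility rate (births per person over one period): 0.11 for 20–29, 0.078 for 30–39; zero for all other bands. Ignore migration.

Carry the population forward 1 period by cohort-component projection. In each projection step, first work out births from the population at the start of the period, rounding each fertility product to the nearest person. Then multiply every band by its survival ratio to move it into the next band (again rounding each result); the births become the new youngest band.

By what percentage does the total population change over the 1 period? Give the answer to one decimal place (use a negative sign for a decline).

0.0

(Groups numbered youngest = 1 to oldest = 7.)
Period 1:
Births: 1780 × 0.11 = 196 ; 1500 × 0.078 = 117 → 313
Group 2: 1020 × 0.967 = 986
Group 3: 1090 × 0.962 = 1049
Group 4: 1780 × 0.974 = 1734
Group 5: 1500 × 0.956 = 1434
Group 6: 470 × 0.987 = 464
Group 7: 1130 × 0.973 + 280 × 0.679 = 1099 + 190 = 1289
Population now: 0–9=313, 10–19=986, 20–29=1049, 30–39=1734, 40–49=1434, 50–59=464, 60+=1289
Total: 7270 → 7269; change = -1; percentage change = 0.0%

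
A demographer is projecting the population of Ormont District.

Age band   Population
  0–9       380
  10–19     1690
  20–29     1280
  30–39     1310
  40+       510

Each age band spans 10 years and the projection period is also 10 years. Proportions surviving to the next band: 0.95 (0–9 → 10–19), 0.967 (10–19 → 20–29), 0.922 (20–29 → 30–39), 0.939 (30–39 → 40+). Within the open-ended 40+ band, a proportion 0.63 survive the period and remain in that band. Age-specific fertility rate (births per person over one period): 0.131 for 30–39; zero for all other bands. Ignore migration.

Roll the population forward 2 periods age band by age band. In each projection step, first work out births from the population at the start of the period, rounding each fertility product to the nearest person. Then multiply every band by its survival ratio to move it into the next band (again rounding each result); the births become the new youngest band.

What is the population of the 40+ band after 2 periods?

Numbering the bands 1..5 from youngest to oldest:
After projecting period 1:
Births: 1310 × 0.131 = 172
Band 2: 380 × 0.95 = 361
Band 3: 1690 × 0.967 = 1634
Band 4: 1280 × 0.922 = 1180
Band 5: 1310 × 0.939 + 510 × 0.63 = 1230 + 321 = 1551
End of period: [172, 361, 1634, 1180, 1551]
After projecting period 2:
Births: 1180 × 0.131 = 155
Band 2: 172 × 0.95 = 163
Band 3: 361 × 0.967 = 349
Band 4: 1634 × 0.922 = 1507
Band 5: 1180 × 0.939 + 1551 × 0.63 = 1108 + 977 = 2085
End of period: [155, 163, 349, 1507, 2085]

2085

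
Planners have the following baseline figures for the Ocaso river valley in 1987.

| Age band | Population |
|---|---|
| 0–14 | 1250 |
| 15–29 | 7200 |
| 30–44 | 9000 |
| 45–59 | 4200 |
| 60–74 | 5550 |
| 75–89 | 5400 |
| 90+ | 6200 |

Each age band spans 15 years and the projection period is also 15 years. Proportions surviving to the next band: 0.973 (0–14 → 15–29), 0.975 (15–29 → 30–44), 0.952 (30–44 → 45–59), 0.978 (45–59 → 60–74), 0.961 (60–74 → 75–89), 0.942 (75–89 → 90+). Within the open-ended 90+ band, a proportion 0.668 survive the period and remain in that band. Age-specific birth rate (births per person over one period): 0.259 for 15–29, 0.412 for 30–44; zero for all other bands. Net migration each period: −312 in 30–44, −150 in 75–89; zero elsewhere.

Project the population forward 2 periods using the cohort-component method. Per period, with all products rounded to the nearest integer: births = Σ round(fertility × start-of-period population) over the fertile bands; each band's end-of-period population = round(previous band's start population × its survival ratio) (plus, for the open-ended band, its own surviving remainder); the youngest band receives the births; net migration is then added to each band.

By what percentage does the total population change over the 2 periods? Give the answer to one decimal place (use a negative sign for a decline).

0.5

Period 1:
Births: 7200 × 0.259 = 1865, 9000 × 0.412 = 3708 → total 5573
15–29: 1250 × 0.973 = 1216
30–44: 7200 × 0.975 = 7020
45–59: 9000 × 0.952 = 8568
60–74: 4200 × 0.978 = 4108
75–89: 5550 × 0.961 = 5334
90+: 5400 × 0.942 + 6200 × 0.668 = 5087 + 4142 = 9229
Net migration: 30–44 − 312 → 6708; 75–89 − 150 → 5184
→ [5573, 1216, 6708, 8568, 4108, 5184, 9229]
Period 2:
Births: 1216 × 0.259 = 315, 6708 × 0.412 = 2764 → total 3079
15–29: 5573 × 0.973 = 5423
30–44: 1216 × 0.975 = 1186
45–59: 6708 × 0.952 = 6386
60–74: 8568 × 0.978 = 8380
75–89: 4108 × 0.961 = 3948
90+: 5184 × 0.942 + 9229 × 0.668 = 4883 + 6165 = 11048
Net migration: 30–44 − 312 → 874; 75–89 − 150 → 3798
→ [3079, 5423, 874, 6386, 8380, 3798, 11048]
Total: 38800 → 38988; change = 188; percentage change = 0.5%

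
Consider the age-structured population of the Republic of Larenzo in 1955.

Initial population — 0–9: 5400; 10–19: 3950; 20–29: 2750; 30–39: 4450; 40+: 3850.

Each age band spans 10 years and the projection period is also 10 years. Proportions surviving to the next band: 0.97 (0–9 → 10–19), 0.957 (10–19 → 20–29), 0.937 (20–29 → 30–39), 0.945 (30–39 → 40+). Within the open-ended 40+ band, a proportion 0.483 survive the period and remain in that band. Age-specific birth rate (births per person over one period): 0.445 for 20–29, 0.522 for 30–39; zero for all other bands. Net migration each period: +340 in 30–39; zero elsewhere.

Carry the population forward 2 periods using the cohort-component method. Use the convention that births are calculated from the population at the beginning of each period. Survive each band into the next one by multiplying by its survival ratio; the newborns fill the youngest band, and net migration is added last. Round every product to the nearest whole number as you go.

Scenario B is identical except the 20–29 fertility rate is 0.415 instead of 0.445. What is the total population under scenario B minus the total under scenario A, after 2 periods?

Period 1.
Births: 2750 * 0.445 = 1224  |  4450 * 0.522 = 2323 → 3547
10–19: 5400 * 0.97 = 5238
20–29: 3950 * 0.957 = 3780
30–39: 2750 * 0.937 = 2577
40+: 4450 * 0.945 + 3850 * 0.483 = 4205 + 1860 = 6065
Net migration: 30–39 + 340 → 2917
Population now: 0–9=3547, 10–19=5238, 20–29=3780, 30–39=2917, 40+=6065
Period 2.
Births: 3780 * 0.445 = 1682  |  2917 * 0.522 = 1523 → 3205
10–19: 3547 * 0.97 = 3441
20–29: 5238 * 0.957 = 5013
30–39: 3780 * 0.937 = 3542
40+: 2917 * 0.945 + 6065 * 0.483 = 2757 + 2929 = 5686
Net migration: 30–39 + 340 → 3882
Population now: 0–9=3205, 10–19=3441, 20–29=5013, 30–39=3882, 40+=5686
Scenario A total after 2 periods: 21227
Scenario B projection —
Period 1.
Births: 2750 * 0.415 = 1141  |  4450 * 0.522 = 2323 → 3464
10–19: 5400 * 0.97 = 5238
20–29: 3950 * 0.957 = 3780
30–39: 2750 * 0.937 = 2577
40+: 4450 * 0.945 + 3850 * 0.483 = 4205 + 1860 = 6065
Net migration: 30–39 + 340 → 2917
Population now: 0–9=3464, 10–19=5238, 20–29=3780, 30–39=2917, 40+=6065
Period 2.
Births: 3780 * 0.415 = 1569  |  2917 * 0.522 = 1523 → 3092
10–19: 3464 * 0.97 = 3360
20–29: 5238 * 0.957 = 5013
30–39: 3780 * 0.937 = 3542
40+: 2917 * 0.945 + 6065 * 0.483 = 2757 + 2929 = 5686
Net migration: 30–39 + 340 → 3882
Population now: 0–9=3092, 10–19=3360, 20–29=5013, 30–39=3882, 40+=5686
Scenario B total after 2 periods: 21033
Difference B − A = 21033 − 21227 = -194

-194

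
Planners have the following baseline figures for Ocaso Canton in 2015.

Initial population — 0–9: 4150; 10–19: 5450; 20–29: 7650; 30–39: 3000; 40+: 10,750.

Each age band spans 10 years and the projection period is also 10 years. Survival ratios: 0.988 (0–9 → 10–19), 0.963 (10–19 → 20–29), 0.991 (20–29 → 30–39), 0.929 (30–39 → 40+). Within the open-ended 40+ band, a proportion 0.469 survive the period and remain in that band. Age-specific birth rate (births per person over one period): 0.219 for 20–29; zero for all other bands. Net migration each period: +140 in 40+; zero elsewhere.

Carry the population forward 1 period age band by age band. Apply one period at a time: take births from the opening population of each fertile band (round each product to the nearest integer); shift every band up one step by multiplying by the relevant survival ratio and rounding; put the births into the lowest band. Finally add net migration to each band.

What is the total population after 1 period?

26573

Let band 1 be 0–9 through band 5 = 40+.
[period 1]
Births: 7650 × 0.219 = 1675
Band 2: 4150 × 0.988 = 4100
Band 3: 5450 × 0.963 = 5248
Band 4: 7650 × 0.991 = 7581
Band 5: 3000 × 0.929 + 10750 × 0.469 = 2787 + 5042 = 7829
Net migration: Band 5 + 140 → 7969
→ [1675, 4100, 5248, 7581, 7969]
Total after period 1: 1675 + 4100 + 5248 + 7581 + 7969 = 26573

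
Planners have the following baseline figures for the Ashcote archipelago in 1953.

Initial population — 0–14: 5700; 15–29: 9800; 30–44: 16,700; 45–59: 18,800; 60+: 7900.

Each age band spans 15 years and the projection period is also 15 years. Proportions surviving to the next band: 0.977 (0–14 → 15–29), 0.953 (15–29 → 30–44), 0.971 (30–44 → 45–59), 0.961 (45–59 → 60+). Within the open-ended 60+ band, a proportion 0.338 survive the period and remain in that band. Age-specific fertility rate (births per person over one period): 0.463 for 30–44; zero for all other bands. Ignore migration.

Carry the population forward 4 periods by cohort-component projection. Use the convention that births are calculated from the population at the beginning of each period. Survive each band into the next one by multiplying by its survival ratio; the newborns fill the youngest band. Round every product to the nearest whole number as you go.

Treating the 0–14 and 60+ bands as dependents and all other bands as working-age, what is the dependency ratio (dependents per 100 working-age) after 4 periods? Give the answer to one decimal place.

102.9

Period 1:
Births: 16700 × 0.463 = 7732
15–29: 5700 × 0.977 = 5569
30–44: 9800 × 0.953 = 9339
45–59: 16700 × 0.971 = 16216
60+: 18800 × 0.961 + 7900 × 0.338 = 18067 + 2670 = 20737
Giving 7732 / 5569 / 9339 / 16216 / 20737.
Period 2:
Births: 9339 × 0.463 = 4324
15–29: 7732 × 0.977 = 7554
30–44: 5569 × 0.953 = 5307
45–59: 9339 × 0.971 = 9068
60+: 16216 × 0.961 + 20737 × 0.338 = 15584 + 7009 = 22593
Giving 4324 / 7554 / 5307 / 9068 / 22593.
Period 3:
Births: 5307 × 0.463 = 2457
15–29: 4324 × 0.977 = 4225
30–44: 7554 × 0.953 = 7199
45–59: 5307 × 0.971 = 5153
60+: 9068 × 0.961 + 22593 × 0.338 = 8714 + 7636 = 16350
Giving 2457 / 4225 / 7199 / 5153 / 16350.
Period 4:
Births: 7199 × 0.463 = 3333
15–29: 2457 × 0.977 = 2400
30–44: 4225 × 0.953 = 4026
45–59: 7199 × 0.971 = 6990
60+: 5153 × 0.961 + 16350 × 0.338 = 4952 + 5526 = 10478
Giving 3333 / 2400 / 4026 / 6990 / 10478.
Dependents (band 0–14 + band 60+) = 3333 + 10478 = 13811; working-age = 13416; ratio = 13811/13416 × 100 = 102.9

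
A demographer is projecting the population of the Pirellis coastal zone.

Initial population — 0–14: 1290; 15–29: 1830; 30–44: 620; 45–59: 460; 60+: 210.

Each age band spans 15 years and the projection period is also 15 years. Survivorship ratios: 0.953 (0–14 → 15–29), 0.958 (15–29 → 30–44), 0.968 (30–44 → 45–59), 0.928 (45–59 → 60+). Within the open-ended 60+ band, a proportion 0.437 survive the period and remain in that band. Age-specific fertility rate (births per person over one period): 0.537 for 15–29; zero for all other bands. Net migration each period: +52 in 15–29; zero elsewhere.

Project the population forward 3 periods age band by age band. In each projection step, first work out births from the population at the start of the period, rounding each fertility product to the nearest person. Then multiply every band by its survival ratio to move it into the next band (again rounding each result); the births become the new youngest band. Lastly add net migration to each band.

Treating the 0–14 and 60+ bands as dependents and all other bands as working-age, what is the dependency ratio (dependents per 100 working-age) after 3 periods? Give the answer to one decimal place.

86.1

Call the bands 1 to 5, youngest first.
Period 1.
Births: 1830 × 0.537 = 983
Band 2: 1290 × 0.953 = 1229
Band 3: 1830 × 0.958 = 1753
Band 4: 620 × 0.968 = 600
Band 5: 460 × 0.928 + 210 × 0.437 = 427 + 92 = 519
Net migration: Band 2 + 52 → 1281
Giving 983 / 1281 / 1753 / 600 / 519.
Period 2.
Births: 1281 × 0.537 = 688
Band 2: 983 × 0.953 = 937
Band 3: 1281 × 0.958 = 1227
Band 4: 1753 × 0.968 = 1697
Band 5: 600 × 0.928 + 519 × 0.437 = 557 + 227 = 784
Net migration: Band 2 + 52 → 989
Giving 688 / 989 / 1227 / 1697 / 784.
Period 3.
Births: 989 × 0.537 = 531
Band 2: 688 × 0.953 = 656
Band 3: 989 × 0.958 = 947
Band 4: 1227 × 0.968 = 1188
Band 5: 1697 × 0.928 + 784 × 0.437 = 1575 + 343 = 1918
Net migration: Band 2 + 52 → 708
Giving 531 / 708 / 947 / 1188 / 1918.
Dependents (band 0–14 + band 60+) = 531 + 1918 = 2449; working-age = 2843; ratio = 2449/2843 × 100 = 86.1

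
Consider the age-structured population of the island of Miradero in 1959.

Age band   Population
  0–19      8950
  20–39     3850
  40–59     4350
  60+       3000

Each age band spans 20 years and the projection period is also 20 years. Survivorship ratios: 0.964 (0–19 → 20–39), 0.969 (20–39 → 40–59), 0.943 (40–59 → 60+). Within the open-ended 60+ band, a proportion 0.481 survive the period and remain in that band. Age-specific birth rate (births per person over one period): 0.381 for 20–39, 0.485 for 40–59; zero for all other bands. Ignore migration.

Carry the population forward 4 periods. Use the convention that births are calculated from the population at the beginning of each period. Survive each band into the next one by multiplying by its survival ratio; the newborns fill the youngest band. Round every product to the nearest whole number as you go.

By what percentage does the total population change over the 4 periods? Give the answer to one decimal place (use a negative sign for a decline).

[period 1]
Births: 3850 * 0.381 = 1467  |  4350 * 0.485 = 2110 ⇒ total 3577
20–39: 8950 * 0.964 = 8628
40–59: 3850 * 0.969 = 3731
60+: 4350 * 0.943 + 3000 * 0.481 = 4102 + 1443 = 5545
Population now: 0–19=3577, 20–39=8628, 40–59=3731, 60+=5545
[period 2]
Births: 8628 * 0.381 = 3287  |  3731 * 0.485 = 1810 ⇒ total 5097
20–39: 3577 * 0.964 = 3448
40–59: 8628 * 0.969 = 8361
60+: 3731 * 0.943 + 5545 * 0.481 = 3518 + 2667 = 6185
Population now: 0–19=5097, 20–39=3448, 40–59=8361, 60+=6185
[period 3]
Births: 3448 * 0.381 = 1314  |  8361 * 0.485 = 4055 ⇒ total 5369
20–39: 5097 * 0.964 = 4914
40–59: 3448 * 0.969 = 3341
60+: 8361 * 0.943 + 6185 * 0.481 = 7884 + 2975 = 10859
Population now: 0–19=5369, 20–39=4914, 40–59=3341, 60+=10859
[period 4]
Births: 4914 * 0.381 = 1872  |  3341 * 0.485 = 1620 ⇒ total 3492
20–39: 5369 * 0.964 = 5176
40–59: 4914 * 0.969 = 4762
60+: 3341 * 0.943 + 10859 * 0.481 = 3151 + 5223 = 8374
Population now: 0–19=3492, 20–39=5176, 40–59=4762, 60+=8374
Total: 20150 → 21804; change = 1654; percentage change = 8.2%

8.2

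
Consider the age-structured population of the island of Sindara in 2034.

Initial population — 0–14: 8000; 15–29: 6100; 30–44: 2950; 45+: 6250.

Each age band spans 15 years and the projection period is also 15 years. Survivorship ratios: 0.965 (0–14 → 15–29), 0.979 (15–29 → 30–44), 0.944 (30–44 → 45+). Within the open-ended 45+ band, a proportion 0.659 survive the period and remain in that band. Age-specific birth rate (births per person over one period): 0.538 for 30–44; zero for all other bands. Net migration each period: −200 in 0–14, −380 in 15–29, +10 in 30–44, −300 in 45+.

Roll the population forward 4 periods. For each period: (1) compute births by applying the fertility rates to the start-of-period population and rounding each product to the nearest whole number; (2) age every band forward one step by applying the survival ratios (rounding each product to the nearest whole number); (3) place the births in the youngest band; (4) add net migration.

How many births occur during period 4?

510

Numbering the groups 1..4 from youngest to oldest:
After projecting period 1:
Births: 2950 * 0.538 = 1587
Group 2: 8000 * 0.965 = 7720
Group 3: 6100 * 0.979 = 5972
Group 4: 2950 * 0.944 + 6250 * 0.659 = 2785 + 4119 = 6904
Net migration: Group 1 − 200 → 1387; Group 2 − 380 → 7340; Group 3 + 10 → 5982; Group 4 − 300 → 6604
Population now: 0–14=1387, 15–29=7340, 30–44=5982, 45+=6604
After projecting period 2:
Births: 5982 * 0.538 = 3218
Group 2: 1387 * 0.965 = 1338
Group 3: 7340 * 0.979 = 7186
Group 4: 5982 * 0.944 + 6604 * 0.659 = 5647 + 4352 = 9999
Net migration: Group 1 − 200 → 3018; Group 2 − 380 → 958; Group 3 + 10 → 7196; Group 4 − 300 → 9699
Population now: 0–14=3018, 15–29=958, 30–44=7196, 45+=9699
After projecting period 3:
Births: 7196 * 0.538 = 3871
Group 2: 3018 * 0.965 = 2912
Group 3: 958 * 0.979 = 938
Group 4: 7196 * 0.944 + 9699 * 0.659 = 6793 + 6392 = 13185
Net migration: Group 1 − 200 → 3671; Group 2 − 380 → 2532; Group 3 + 10 → 948; Group 4 − 300 → 12885
Population now: 0–14=3671, 15–29=2532, 30–44=948, 45+=12885
After projecting period 4:
Births: 948 * 0.538 = 510
Group 2: 3671 * 0.965 = 3543
Group 3: 2532 * 0.979 = 2479
Group 4: 948 * 0.944 + 12885 * 0.659 = 895 + 8491 = 9386
Net migration: Group 1 − 200 → 310; Group 2 − 380 → 3163; Group 3 + 10 → 2489; Group 4 − 300 → 9086
Population now: 0–14=310, 15–29=3163, 30–44=2489, 45+=9086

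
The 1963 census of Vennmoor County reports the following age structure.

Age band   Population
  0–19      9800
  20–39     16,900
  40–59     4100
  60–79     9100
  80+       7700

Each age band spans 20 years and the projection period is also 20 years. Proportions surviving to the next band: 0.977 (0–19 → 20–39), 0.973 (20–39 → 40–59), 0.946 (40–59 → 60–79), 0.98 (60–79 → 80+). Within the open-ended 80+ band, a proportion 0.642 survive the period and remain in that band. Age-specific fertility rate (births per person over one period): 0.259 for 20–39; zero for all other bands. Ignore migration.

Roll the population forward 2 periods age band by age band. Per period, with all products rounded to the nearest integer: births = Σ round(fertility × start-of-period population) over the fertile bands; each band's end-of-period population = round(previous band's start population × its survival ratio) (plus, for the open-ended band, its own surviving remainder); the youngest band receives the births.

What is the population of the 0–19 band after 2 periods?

2480

Let group 1 be 0–19 through group 5 = 80+.
— Period 1 —
Births: 16900 × 0.259 = 4377
Group 2: 9800 × 0.977 = 9575
Group 3: 16900 × 0.973 = 16444
Group 4: 4100 × 0.946 = 3879
Group 5: 9100 × 0.98 + 7700 × 0.642 = 8918 + 4943 = 13861
→ [4377, 9575, 16444, 3879, 13861]
— Period 2 —
Births: 9575 × 0.259 = 2480
Group 2: 4377 × 0.977 = 4276
Group 3: 9575 × 0.973 = 9316
Group 4: 16444 × 0.946 = 15556
Group 5: 3879 × 0.98 + 13861 × 0.642 = 3801 + 8899 = 12700
→ [2480, 4276, 9316, 15556, 12700]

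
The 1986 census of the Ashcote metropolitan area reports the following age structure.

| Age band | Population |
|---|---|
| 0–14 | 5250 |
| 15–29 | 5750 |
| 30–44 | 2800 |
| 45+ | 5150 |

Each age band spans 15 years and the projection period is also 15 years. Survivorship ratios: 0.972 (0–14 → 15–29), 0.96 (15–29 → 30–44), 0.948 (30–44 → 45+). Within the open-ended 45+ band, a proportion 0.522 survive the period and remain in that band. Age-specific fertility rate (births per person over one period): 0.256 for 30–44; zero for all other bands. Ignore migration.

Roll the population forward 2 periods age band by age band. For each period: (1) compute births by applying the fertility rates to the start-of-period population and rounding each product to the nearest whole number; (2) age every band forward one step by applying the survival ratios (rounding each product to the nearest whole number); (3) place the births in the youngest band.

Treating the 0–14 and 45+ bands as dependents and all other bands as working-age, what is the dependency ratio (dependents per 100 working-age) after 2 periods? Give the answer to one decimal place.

168.6

(Bands numbered youngest = 1 to oldest = 4.)
Period 1:
Births: 2800 × 0.256 = 717
Band 2: 5250 × 0.972 = 5103
Band 3: 5750 × 0.96 = 5520
Band 4: 2800 × 0.948 + 5150 × 0.522 = 2654 + 2688 = 5342
→ [717, 5103, 5520, 5342]
Period 2:
Births: 5520 × 0.256 = 1413
Band 2: 717 × 0.972 = 697
Band 3: 5103 × 0.96 = 4899
Band 4: 5520 × 0.948 + 5342 × 0.522 = 5233 + 2789 = 8022
→ [1413, 697, 4899, 8022]
Dependents (band 0–14 + band 45+) = 1413 + 8022 = 9435; working-age = 5596; ratio = 9435/5596 × 100 = 168.6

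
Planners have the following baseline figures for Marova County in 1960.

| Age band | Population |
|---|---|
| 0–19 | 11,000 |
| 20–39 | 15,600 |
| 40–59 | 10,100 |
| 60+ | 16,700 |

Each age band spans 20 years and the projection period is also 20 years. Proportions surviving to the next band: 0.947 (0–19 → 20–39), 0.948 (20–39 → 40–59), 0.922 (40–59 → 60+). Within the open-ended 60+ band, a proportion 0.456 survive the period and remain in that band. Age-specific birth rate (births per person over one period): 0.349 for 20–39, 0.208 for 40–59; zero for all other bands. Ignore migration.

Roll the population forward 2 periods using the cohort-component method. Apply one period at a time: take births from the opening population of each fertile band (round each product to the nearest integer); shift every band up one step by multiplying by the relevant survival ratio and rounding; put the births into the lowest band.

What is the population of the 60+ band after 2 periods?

Call the bands 1 to 4, youngest first.
After projecting period 1:
Births: 15600 * 0.349 = 5444 ; 10100 * 0.208 = 2101 ⇒ total 7545
Band 2: 11000 * 0.947 = 10417
Band 3: 15600 * 0.948 = 14789
Band 4: 10100 * 0.922 + 16700 * 0.456 = 9312 + 7615 = 16927
End of period: [7545, 10417, 14789, 16927]
After projecting period 2:
Births: 10417 * 0.349 = 3636 ; 14789 * 0.208 = 3076 ⇒ total 6712
Band 2: 7545 * 0.947 = 7145
Band 3: 10417 * 0.948 = 9875
Band 4: 14789 * 0.922 + 16927 * 0.456 = 13635 + 7719 = 21354
End of period: [6712, 7145, 9875, 21354]

21354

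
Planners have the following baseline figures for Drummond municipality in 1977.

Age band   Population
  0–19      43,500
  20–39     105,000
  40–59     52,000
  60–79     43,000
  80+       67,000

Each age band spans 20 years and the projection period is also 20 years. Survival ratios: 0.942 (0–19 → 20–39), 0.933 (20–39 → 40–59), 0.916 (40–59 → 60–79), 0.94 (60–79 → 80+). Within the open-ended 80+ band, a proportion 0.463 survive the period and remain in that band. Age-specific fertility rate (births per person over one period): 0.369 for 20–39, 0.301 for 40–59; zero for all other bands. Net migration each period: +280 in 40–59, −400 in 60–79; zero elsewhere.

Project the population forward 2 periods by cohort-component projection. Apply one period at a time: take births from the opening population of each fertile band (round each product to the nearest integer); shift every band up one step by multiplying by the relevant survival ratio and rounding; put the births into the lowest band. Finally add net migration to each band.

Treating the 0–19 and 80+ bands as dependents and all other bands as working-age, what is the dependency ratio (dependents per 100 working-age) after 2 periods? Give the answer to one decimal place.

Let group 1 be 0–19 through group 5 = 80+.
— Period 1 —
Births: 105000 * 0.369 = 38745 ; 52000 * 0.301 = 15652 → total 54397
Group 2: 43500 * 0.942 = 40977
Group 3: 105000 * 0.933 = 97965
Group 4: 52000 * 0.916 = 47632
Group 5: 43000 * 0.94 + 67000 * 0.463 = 40420 + 31021 = 71441
Net migration: Group 3 + 280 → 98245; Group 4 − 400 → 47232
End of period: [54397, 40977, 98245, 47232, 71441]
— Period 2 —
Births: 40977 * 0.369 = 15121 ; 98245 * 0.301 = 29572 → total 44693
Group 2: 54397 * 0.942 = 51242
Group 3: 40977 * 0.933 = 38232
Group 4: 98245 * 0.916 = 89992
Group 5: 47232 * 0.94 + 71441 * 0.463 = 44398 + 33077 = 77475
Net migration: Group 3 + 280 → 38512; Group 4 − 400 → 89592
End of period: [44693, 51242, 38512, 89592, 77475]
Dependents (band 0–19 + band 80+) = 44693 + 77475 = 122168; working-age = 179346; ratio = 122168/179346 × 100 = 68.1

68.1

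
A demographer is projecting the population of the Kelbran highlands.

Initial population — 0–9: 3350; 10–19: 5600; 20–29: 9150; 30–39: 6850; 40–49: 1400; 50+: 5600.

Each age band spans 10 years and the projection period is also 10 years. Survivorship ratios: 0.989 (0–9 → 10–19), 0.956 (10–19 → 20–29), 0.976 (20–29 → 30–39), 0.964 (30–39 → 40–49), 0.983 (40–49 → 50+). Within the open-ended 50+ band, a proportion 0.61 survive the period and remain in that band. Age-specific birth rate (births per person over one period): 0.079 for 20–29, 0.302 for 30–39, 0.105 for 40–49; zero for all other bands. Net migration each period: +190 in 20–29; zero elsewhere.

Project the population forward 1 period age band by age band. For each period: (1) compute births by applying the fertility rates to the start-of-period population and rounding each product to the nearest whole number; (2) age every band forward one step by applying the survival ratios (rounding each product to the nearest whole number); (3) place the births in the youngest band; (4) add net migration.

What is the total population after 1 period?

After projecting period 1:
Births: 9150 × 0.079 = 723  |  6850 × 0.302 = 2069  |  1400 × 0.105 = 147 — total 2939
10–19: 3350 × 0.989 = 3313
20–29: 5600 × 0.956 = 5354
30–39: 9150 × 0.976 = 8930
40–49: 6850 × 0.964 = 6603
50+: 1400 × 0.983 + 5600 × 0.61 = 1376 + 3416 = 4792
Net migration: 20–29 + 190 → 5544
Population now: 0–9=2939, 10–19=3313, 20–29=5544, 30–39=8930, 40–49=6603, 50+=4792
Total after period 1: 2939 + 3313 + 5544 + 8930 + 6603 + 4792 = 32121

32121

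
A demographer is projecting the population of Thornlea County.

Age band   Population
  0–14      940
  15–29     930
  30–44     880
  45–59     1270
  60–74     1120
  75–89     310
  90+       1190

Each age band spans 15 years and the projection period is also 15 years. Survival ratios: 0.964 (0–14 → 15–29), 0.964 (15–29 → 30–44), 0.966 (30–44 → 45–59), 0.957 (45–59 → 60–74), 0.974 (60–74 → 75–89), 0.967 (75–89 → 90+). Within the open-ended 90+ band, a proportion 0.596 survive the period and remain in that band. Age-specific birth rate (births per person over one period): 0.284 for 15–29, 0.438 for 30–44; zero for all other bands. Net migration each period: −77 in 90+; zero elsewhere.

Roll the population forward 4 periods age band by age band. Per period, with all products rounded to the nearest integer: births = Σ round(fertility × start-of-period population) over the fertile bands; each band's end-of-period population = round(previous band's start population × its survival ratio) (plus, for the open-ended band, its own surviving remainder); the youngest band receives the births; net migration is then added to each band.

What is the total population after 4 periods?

(Groups numbered youngest = 1 to oldest = 7.)
Period 1:
Births: 930 × 0.284 = 264, 880 × 0.438 = 385 → total 649
Group 2: 940 × 0.964 = 906
Group 3: 930 × 0.964 = 897
Group 4: 880 × 0.966 = 850
Group 5: 1270 × 0.957 = 1215
Group 6: 1120 × 0.974 = 1091
Group 7: 310 × 0.967 + 1190 × 0.596 = 300 + 709 = 1009
Net migration: Group 7 − 77 → 932
→ [649, 906, 897, 850, 1215, 1091, 932]
Period 2:
Births: 906 × 0.284 = 257, 897 × 0.438 = 393 → total 650
Group 2: 649 × 0.964 = 626
Group 3: 906 × 0.964 = 873
Group 4: 897 × 0.966 = 867
Group 5: 850 × 0.957 = 813
Group 6: 1215 × 0.974 = 1183
Group 7: 1091 × 0.967 + 932 × 0.596 = 1055 + 555 = 1610
Net migration: Group 7 − 77 → 1533
→ [650, 626, 873, 867, 813, 1183, 1533]
Period 3:
Births: 626 × 0.284 = 178, 873 × 0.438 = 382 → total 560
Group 2: 650 × 0.964 = 627
Group 3: 626 × 0.964 = 603
Group 4: 873 × 0.966 = 843
Group 5: 867 × 0.957 = 830
Group 6: 813 × 0.974 = 792
Group 7: 1183 × 0.967 + 1533 × 0.596 = 1144 + 914 = 2058
Net migration: Group 7 − 77 → 1981
→ [560, 627, 603, 843, 830, 792, 1981]
Period 4:
Births: 627 × 0.284 = 178, 603 × 0.438 = 264 → total 442
Group 2: 560 × 0.964 = 540
Group 3: 627 × 0.964 = 604
Group 4: 603 × 0.966 = 582
Group 5: 843 × 0.957 = 807
Group 6: 830 × 0.974 = 808
Group 7: 792 × 0.967 + 1981 × 0.596 = 766 + 1181 = 1947
Net migration: Group 7 − 77 → 1870
→ [442, 540, 604, 582, 807, 808, 1870]
Total after period 4: 442 + 540 + 604 + 582 + 807 + 808 + 1870 = 5653

5653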